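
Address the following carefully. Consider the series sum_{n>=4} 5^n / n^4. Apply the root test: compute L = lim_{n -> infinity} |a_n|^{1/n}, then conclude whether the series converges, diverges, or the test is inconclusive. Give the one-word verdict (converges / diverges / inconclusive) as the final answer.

Let a_n denote the general term. Form |a_n|^(1/n) and simplify:
|a_n|^(1/n) = 5/n^(4/n)
Take the limit as n -> infinity: L = 5.
Since L = 5 > 1, the root test implies divergence.

diverges


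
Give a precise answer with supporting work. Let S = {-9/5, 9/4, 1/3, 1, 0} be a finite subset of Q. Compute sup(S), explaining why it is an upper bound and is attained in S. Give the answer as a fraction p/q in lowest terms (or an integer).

S is finite, so sup(S) = max(S).
Sorted decreasing:
9/4, 1, 1/3, 0, -9/5
The extremum is 9/4.
For every x in S, x <= 9/4. And 9/4 is in S, so it is attained.
Therefore sup(S) = 9/4.

9/4


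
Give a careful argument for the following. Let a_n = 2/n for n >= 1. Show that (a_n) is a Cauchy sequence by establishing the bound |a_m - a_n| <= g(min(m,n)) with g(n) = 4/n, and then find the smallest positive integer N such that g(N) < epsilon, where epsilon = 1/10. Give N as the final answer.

For any m, n >= 1, by the triangle inequality:
|a_m - a_n| = |2/m - 2/n| <= 2*1/m + 2*1/n <= 4/min(m,n).
So g(n) = 4/n bounds the Cauchy difference. Since g(n) -> 0, (a_n) is Cauchy.
Now solve g(N) < 1/10: 4/N < 1/10 <=> N > 4 / (1/10) = 40.
The smallest integer strictly greater than 40 is N = 41.
Check: g(41) = 4/41 = 4/41 < 1/10; g(40) = 1/10 >= 1/10. So N = 41.

41


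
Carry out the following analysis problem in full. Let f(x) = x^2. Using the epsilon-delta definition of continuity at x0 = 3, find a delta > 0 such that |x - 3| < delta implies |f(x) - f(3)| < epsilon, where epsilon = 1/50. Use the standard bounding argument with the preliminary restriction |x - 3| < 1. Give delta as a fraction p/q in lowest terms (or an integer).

Factor: |x^2 - (3)^2| = |x - 3| * |x + 3|.
Impose |x - 3| < 1 first. Then |x + 3| = |(x - 3) + 2*(3)| <= |x - 3| + 2*|3| < 1 + 6 = 7.
So |x^2 - (3)^2| < delta * 7.
We need delta * 7 <= 1/50, i.e. delta <= 1/50/7 = 1/350.
Since 1/350 < 1, this is tighter than 1; take delta = 1/350.
So delta = 1/350 works.

1/350


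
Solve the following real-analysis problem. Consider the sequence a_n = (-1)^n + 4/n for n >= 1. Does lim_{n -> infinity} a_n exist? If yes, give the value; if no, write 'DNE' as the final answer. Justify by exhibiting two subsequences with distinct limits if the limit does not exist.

Examine the behaviour of a_n along subsequences.
a_{2k} = 1 + 4/(2k) -> 1. a_{2k+1} = -1 + 4/(2k+1) -> -1.
Since these two subsequential limits are 1 and -1, distinct, the full sequence cannot converge (a convergent sequence has all subsequences tending to the same limit). So lim a_n does not exist.

DNE


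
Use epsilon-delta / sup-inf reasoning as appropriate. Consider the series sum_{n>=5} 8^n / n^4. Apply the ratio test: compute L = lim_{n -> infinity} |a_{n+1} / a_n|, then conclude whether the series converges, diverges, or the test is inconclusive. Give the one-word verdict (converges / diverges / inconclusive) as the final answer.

Let a_n denote the general term. Form the ratio a_{n+1}/a_n and simplify:
a_{n+1}/a_n = 8*n^4/(n + 1)^4
Take the limit as n -> infinity: L = 8.
Since L = 8 > 1 (or L = infinity), the ratio test implies the series diverges.

diverges


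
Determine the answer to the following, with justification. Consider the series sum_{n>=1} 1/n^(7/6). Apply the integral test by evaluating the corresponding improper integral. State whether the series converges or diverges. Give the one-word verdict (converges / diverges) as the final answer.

Let f(x) = x^(-7/6). Then f is positive, continuous, and decreasing on [1, infinity), so the integral test applies.
Compute the improper integral int_{1}^infinity f(x) dx:
  antiderivative F(x) = -6/x^(1/6).
  As x -> infinity, F(x) -> 0 (since p = 7/6 > 1).
  So int = F(infinity) - F(1) = 0 - (-6) = 6.
  Finite, so by the integral test, the series converges.

converges


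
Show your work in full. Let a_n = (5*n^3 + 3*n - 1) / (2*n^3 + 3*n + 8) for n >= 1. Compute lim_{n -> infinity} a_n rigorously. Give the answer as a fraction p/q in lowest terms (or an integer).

Divide numerator and denominator by n^3, the highest power:
numerator / n^3 = 5 + 3/n^2 - 1/n^3
denominator / n^3 = 2 + 3/n^2 + 8/n^3
As n -> infinity, all terms of the form c/n^k (k >= 1) tend to 0.
So numerator / n^3 -> 5 and denominator / n^3 -> 2.
Therefore lim a_n = 5/2.

5/2


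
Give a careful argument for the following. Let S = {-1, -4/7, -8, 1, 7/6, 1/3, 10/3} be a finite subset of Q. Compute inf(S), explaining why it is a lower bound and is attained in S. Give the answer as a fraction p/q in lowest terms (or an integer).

S is finite, so inf(S) = min(S).
Sorted increasing:
-8, -1, -4/7, 1/3, 1, 7/6, 10/3
The extremum is -8.
For every x in S, x >= -8. And -8 is in S, so it is attained.
Therefore inf(S) = -8.

-8


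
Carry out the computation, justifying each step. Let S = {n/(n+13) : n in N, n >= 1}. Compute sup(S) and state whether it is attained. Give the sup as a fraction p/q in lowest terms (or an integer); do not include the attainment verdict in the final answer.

Analysis:
- Values: 1/14, 2/15, 3/16, 4/17, ... strictly increasing.
- Minimum is 1/14 (n=1); inf = 1/14 (attained).
- n/(n+13) = 1 - 13/(n+13) -> 1 from below as n -> infinity, and never equals 1.
- So sup = 1 (not attained).
Conclusion: sup(S) = 1, not attained in S.

1


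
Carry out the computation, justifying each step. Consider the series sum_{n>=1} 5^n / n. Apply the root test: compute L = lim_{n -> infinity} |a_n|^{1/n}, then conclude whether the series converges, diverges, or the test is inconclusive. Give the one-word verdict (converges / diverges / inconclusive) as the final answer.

Let a_n denote the general term. Form |a_n|^(1/n) and simplify:
|a_n|^(1/n) = 5/n^(1/n)
Take the limit as n -> infinity: L = 5.
Since L = 5 > 1, the root test implies divergence.

diverges


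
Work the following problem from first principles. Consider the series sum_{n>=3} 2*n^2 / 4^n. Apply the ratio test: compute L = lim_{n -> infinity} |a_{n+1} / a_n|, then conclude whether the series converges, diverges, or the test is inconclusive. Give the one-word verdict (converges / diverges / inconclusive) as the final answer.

Let a_n denote the general term. Form the ratio a_{n+1}/a_n and simplify:
a_{n+1}/a_n = (n + 1)^2/(4*n^2)
Take the limit as n -> infinity: L = 1/4.
Since L = 1/4 < 1, the ratio test implies the series converges.

converges


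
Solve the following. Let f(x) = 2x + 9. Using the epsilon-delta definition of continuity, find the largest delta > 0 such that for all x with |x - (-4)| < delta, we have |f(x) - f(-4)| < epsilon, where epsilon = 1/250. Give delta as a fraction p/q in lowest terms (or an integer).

We compute f(-4) = 2*(-4) + 9 = 1.
|f(x) - f(-4)| = |2x + 9 - (1)| = |2(x - (-4))| = 2|x - (-4)|.
We need 2|x - (-4)| < 1/250, i.e. |x - (-4)| < 1/250 / 2 = 1/500.
So any delta <= 1/500 works. Conversely, if delta > 1/500, then x = -4 + 1/500 satisfies |x - (-4)| = 1/500 < delta but |f(x) - f(-4)| = 2 * 1/500 = 1/250, which is not < 1/250; so no larger delta works.
Hence the largest such delta is 1/500.

1/500


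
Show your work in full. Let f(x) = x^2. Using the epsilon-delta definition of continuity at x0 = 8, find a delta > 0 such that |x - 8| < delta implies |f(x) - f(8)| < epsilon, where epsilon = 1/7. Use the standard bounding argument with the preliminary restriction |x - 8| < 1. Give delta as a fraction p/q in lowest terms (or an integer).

Factor: |x^2 - (8)^2| = |x - 8| * |x + 8|.
Impose |x - 8| < 1 first. Then |x + 8| = |(x - 8) + 2*(8)| <= |x - 8| + 2*|8| < 1 + 16 = 17.
So |x^2 - (8)^2| < delta * 17.
We need delta * 17 <= 1/7, i.e. delta <= 1/7/17 = 1/119.
Since 1/119 < 1, this is tighter than 1; take delta = 1/119.
So delta = 1/119 works.

1/119


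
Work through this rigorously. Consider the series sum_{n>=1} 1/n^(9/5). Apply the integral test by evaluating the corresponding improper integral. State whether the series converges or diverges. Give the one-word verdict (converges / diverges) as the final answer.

Let f(x) = x^(-9/5). Then f is positive, continuous, and decreasing on [1, infinity), so the integral test applies.
Compute the improper integral int_{1}^infinity f(x) dx:
  antiderivative F(x) = -5/(4*x^(4/5)).
  As x -> infinity, F(x) -> 0 (since p = 9/5 > 1).
  So int = F(infinity) - F(1) = 0 - (-5/4) = 5/4.
  Finite, so by the integral test, the series converges.

converges


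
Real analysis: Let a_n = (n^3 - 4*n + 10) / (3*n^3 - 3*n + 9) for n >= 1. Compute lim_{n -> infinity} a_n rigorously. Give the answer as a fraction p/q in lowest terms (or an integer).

Divide numerator and denominator by n^3, the highest power:
numerator / n^3 = 1 - 4/n^2 + 10/n^3
denominator / n^3 = 3 - 3/n^2 + 9/n^3
As n -> infinity, all terms of the form c/n^k (k >= 1) tend to 0.
So numerator / n^3 -> 1 and denominator / n^3 -> 3.
Therefore lim a_n = 1/3.

1/3


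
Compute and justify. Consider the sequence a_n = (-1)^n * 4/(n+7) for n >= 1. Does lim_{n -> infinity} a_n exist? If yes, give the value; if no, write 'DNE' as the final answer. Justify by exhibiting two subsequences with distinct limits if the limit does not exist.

Examine the behaviour of a_n along subsequences.
Even-n subsequence a_{2k} = 4/(2k+7) -> 0. Odd-n subsequence a_{2k+1} = -4/(2k+8) -> 0. Both tend to 0, which suggests the limit is 0; verify directly.
|a_n - 0| = 4/(n+7) < 4/n for every n >= 1.
Given epsilon > 0, choose a positive integer N > 4/epsilon. Then for all n >= N, |a_n| < 4/n <= 4/N < epsilon.
So by the definition of the limit, lim a_n exists and equals 0.

0


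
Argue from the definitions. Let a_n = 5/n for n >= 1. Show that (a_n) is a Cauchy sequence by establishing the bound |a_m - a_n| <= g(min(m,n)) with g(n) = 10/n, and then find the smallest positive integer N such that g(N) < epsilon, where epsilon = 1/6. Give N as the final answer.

For any m, n >= 1, by the triangle inequality:
|a_m - a_n| = |5/m - 5/n| <= 5*1/m + 5*1/n <= 10/min(m,n).
So g(n) = 10/n bounds the Cauchy difference. Since g(n) -> 0, (a_n) is Cauchy.
Now solve g(N) < 1/6: 10/N < 1/6 <=> N > 10 / (1/6) = 60.
The smallest integer strictly greater than 60 is N = 61.
Check: g(61) = 10/61 = 10/61 < 1/6; g(60) = 1/6 >= 1/6. So N = 61.

61


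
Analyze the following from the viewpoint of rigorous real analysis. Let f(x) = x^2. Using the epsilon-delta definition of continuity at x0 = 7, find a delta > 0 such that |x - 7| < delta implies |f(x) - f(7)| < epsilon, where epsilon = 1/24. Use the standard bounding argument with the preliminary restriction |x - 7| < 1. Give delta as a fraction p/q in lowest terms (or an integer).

Factor: |x^2 - (7)^2| = |x - 7| * |x + 7|.
Impose |x - 7| < 1 first. Then |x + 7| = |(x - 7) + 2*(7)| <= |x - 7| + 2*|7| < 1 + 14 = 15.
So |x^2 - (7)^2| < delta * 15.
We need delta * 15 <= 1/24, i.e. delta <= 1/24/15 = 1/360.
Since 1/360 < 1, this is tighter than 1; take delta = 1/360.
So delta = 1/360 works.

1/360


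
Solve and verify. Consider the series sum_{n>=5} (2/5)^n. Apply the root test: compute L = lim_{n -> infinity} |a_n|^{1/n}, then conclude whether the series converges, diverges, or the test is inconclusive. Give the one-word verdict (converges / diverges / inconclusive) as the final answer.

Let a_n denote the general term. Form |a_n|^(1/n) and simplify:
|a_n|^(1/n) = 2/5
Take the limit as n -> infinity: L = 2/5.
Since L = 2/5 < 1, the root test implies convergence.

converges


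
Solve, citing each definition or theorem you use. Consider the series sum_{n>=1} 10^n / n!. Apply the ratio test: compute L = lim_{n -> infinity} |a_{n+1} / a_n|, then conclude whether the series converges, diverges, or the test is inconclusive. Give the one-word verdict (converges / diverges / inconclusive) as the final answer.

Let a_n denote the general term. Form the ratio a_{n+1}/a_n and simplify:
a_{n+1}/a_n = 10/(n + 1)
Take the limit as n -> infinity: L = 0.
Since L = 0 < 1, the ratio test implies the series converges.

converges


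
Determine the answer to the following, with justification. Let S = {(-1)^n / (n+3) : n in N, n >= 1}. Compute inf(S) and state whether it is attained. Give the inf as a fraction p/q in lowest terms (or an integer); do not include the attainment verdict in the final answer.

Analysis:
- Values: -1/4, 1/5, -1/6, 1/7, -1/8, ...
- Positive terms (even n): 1/(2+3), 1/(4+3), ... decreasing -> max = 1/5 (n=2).
- Negative terms (odd n): -1/(1+3), -1/(3+3), ... increasing -> min = -1/4 (n=1).
- So sup = 1/5 (attained at n=2); inf = -1/4 (attained at n=1).
Conclusion: inf(S) = -1/4, attained in S.

-1/4


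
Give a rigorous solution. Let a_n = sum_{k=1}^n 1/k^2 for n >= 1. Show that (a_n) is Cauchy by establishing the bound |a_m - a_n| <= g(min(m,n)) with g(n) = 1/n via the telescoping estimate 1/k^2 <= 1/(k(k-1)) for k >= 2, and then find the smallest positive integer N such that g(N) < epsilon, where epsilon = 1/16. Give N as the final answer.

For m > n >= 1: |a_m - a_n| = sum_{k=n+1}^m 1/k^2.
Use 1/k^2 <= 1/(k(k-1)) = 1/(k-1) - 1/k for k >= 2:
sum_{k=n+1}^m 1/k^2 <= sum_{k=n+1}^m (1/(k-1) - 1/k) = 1/n - 1/m <= 1/n.
By symmetry the same bound holds with n,m swapped, so |a_m - a_n| <= 1/min(m,n) = g(min(m,n)). Since g(n) -> 0, (a_n) is Cauchy.
Now solve g(N) < 1/16: 1/N < 1/16 <=> N > 1/(1/16) = 16.
The smallest integer strictly greater than 16 is N = 17.
Check: g(17) = 1/17 < 1/16; g(16) = 1/16 >= 1/16. So N = 17.

17


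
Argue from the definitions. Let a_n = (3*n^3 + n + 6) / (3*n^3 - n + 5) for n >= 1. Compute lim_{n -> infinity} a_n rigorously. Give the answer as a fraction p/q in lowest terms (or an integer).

Divide numerator and denominator by n^3, the highest power:
numerator / n^3 = 3 + n^(-2) + 6/n^3
denominator / n^3 = 3 - 1/n^2 + 5/n^3
As n -> infinity, all terms of the form c/n^k (k >= 1) tend to 0.
So numerator / n^3 -> 3 and denominator / n^3 -> 3.
Therefore lim a_n = 1.

1


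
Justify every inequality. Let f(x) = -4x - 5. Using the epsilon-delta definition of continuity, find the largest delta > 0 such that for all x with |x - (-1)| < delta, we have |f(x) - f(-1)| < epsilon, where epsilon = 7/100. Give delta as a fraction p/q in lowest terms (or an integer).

We compute f(-1) = -4*(-1) - 5 = -1.
|f(x) - f(-1)| = |-4x - 5 - (-1)| = |-4(x - (-1))| = 4|x - (-1)|.
We need 4|x - (-1)| < 7/100, i.e. |x - (-1)| < 7/100 / 4 = 7/400.
So any delta <= 7/400 works. Conversely, if delta > 7/400, then x = -1 + 7/400 satisfies |x - (-1)| = 7/400 < delta but |f(x) - f(-1)| = 4 * 7/400 = 7/100, which is not < 7/100; so no larger delta works.
Hence the largest such delta is 7/400.

7/400


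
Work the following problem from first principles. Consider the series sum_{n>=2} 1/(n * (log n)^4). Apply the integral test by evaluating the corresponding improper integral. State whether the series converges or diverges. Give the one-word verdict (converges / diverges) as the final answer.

Let f(x) = 1/(x*log(x)^4). Then f is positive, continuous, and decreasing on [2, infinity), so the integral test applies.
Compute the improper integral int_{2}^infinity f(x) dx:
  antiderivative F(x) = -1/(3*log(x)^3).
  F(x) -> 0 as x -> infinity.  int = 0 - F(2) = 1/(3*log(2)^3) < infinity. By the integral test, the series converges.

converges


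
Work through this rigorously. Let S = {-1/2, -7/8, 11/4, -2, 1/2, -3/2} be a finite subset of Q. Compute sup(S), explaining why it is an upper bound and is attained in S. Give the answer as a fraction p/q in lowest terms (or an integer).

S is finite, so sup(S) = max(S).
Sorted decreasing:
11/4, 1/2, -1/2, -7/8, -3/2, -2
The extremum is 11/4.
For every x in S, x <= 11/4. And 11/4 is in S, so it is attained.
Therefore sup(S) = 11/4.

11/4


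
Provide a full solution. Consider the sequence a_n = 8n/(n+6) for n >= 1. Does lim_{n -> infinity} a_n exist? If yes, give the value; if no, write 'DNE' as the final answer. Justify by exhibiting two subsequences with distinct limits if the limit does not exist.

Examine the behaviour of a_n along subsequences.
Even-n subsequence a_{2k} = 8(2k)/(2k+6) -> 8. Odd-n subsequence a_{2k+1} = 8(2k+1)/(2k+7) -> 8. Both tend to 8, which suggests the limit is 8; verify directly.
|a_n - 8| = |8n - 8(n+6)| / (n+6) = 48/(n+6) < 48/n for every n >= 1.
Given epsilon > 0, choose a positive integer N > 48/epsilon. Then for all n >= N, |a_n - 8| < 48/n <= 48/N < epsilon.
So by the definition of the limit, lim a_n exists and equals 8.

8


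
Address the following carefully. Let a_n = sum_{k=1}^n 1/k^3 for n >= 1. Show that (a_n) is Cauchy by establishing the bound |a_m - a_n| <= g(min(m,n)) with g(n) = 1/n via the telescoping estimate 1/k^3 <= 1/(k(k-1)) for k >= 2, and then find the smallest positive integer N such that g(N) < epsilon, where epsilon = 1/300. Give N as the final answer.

For m > n >= 1: |a_m - a_n| = sum_{k=n+1}^m 1/k^3.
Use 1/k^3 <= 1/(k(k-1)) = 1/(k-1) - 1/k for k >= 2 (which holds since k^3 >= k^2 >= k(k-1) for k >= 2):
sum_{k=n+1}^m 1/k^3 <= sum_{k=n+1}^m (1/(k-1) - 1/k) = 1/n - 1/m <= 1/n.
By symmetry the same bound holds with n,m swapped, so |a_m - a_n| <= 1/min(m,n) = g(min(m,n)). Since g(n) -> 0, (a_n) is Cauchy.
Now solve g(N) < 1/300: 1/N < 1/300 <=> N > 1/(1/300) = 300.
The smallest integer strictly greater than 300 is N = 301.
Check: g(301) = 1/301 < 1/300; g(300) = 1/300 >= 1/300. So N = 301.

301


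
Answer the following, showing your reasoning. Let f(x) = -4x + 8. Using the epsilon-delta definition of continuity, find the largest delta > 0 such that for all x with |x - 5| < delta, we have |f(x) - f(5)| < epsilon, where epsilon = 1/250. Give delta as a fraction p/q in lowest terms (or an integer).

We compute f(5) = -4*(5) + 8 = -12.
|f(x) - f(5)| = |-4x + 8 - (-12)| = |-4(x - 5)| = 4|x - 5|.
We need 4|x - 5| < 1/250, i.e. |x - 5| < 1/250 / 4 = 1/1000.
So any delta <= 1/1000 works. Conversely, if delta > 1/1000, then x = 5 + 1/1000 satisfies |x - 5| = 1/1000 < delta but |f(x) - f(5)| = 4 * 1/1000 = 1/250, which is not < 1/250; so no larger delta works.
Hence the largest such delta is 1/1000.

1/1000


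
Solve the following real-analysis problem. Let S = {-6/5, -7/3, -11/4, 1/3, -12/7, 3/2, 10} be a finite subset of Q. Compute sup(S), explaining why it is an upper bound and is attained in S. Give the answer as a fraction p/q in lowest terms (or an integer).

S is finite, so sup(S) = max(S).
Sorted decreasing:
10, 3/2, 1/3, -6/5, -12/7, -7/3, -11/4
The extremum is 10.
For every x in S, x <= 10. And 10 is in S, so it is attained.
Therefore sup(S) = 10.

10


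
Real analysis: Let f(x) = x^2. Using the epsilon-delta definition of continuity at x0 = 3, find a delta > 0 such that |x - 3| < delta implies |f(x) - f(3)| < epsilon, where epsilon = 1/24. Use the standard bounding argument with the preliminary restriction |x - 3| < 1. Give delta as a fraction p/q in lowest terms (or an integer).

Factor: |x^2 - (3)^2| = |x - 3| * |x + 3|.
Impose |x - 3| < 1 first. Then |x + 3| = |(x - 3) + 2*(3)| <= |x - 3| + 2*|3| < 1 + 6 = 7.
So |x^2 - (3)^2| < delta * 7.
We need delta * 7 <= 1/24, i.e. delta <= 1/24/7 = 1/168.
Since 1/168 < 1, this is tighter than 1; take delta = 1/168.
So delta = 1/168 works.

1/168


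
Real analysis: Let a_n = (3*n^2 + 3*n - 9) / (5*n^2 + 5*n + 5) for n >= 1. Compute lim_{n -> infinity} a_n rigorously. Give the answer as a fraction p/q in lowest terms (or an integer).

Divide numerator and denominator by n^2, the highest power:
numerator / n^2 = 3 + 3/n - 9/n^2
denominator / n^2 = 5 + 5/n + 5/n^2
As n -> infinity, all terms of the form c/n^k (k >= 1) tend to 0.
So numerator / n^2 -> 3 and denominator / n^2 -> 5.
Therefore lim a_n = 3/5.

3/5


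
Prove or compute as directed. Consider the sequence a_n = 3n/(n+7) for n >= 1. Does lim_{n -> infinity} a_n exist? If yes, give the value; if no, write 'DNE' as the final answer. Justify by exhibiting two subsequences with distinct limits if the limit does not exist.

Examine the behaviour of a_n along subsequences.
Even-n subsequence a_{2k} = 3(2k)/(2k+7) -> 3. Odd-n subsequence a_{2k+1} = 3(2k+1)/(2k+8) -> 3. Both tend to 3, which suggests the limit is 3; verify directly.
|a_n - 3| = |3n - 3(n+7)| / (n+7) = 21/(n+7) < 21/n for every n >= 1.
Given epsilon > 0, choose a positive integer N > 21/epsilon. Then for all n >= N, |a_n - 3| < 21/n <= 21/N < epsilon.
So by the definition of the limit, lim a_n exists and equals 3.

3


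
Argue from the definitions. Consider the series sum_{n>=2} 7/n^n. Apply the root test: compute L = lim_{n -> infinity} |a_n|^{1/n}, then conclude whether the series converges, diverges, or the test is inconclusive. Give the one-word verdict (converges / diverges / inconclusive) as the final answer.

Let a_n denote the general term. Form |a_n|^(1/n) and simplify:
|a_n|^(1/n) = 7^(1/n)/n
Take the limit as n -> infinity: L = 0.
Since L = 0 < 1, the root test implies convergence.

converges


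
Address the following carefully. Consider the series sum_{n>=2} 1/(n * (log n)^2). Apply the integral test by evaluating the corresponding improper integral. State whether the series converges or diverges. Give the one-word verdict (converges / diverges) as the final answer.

Let f(x) = 1/(x*log(x)^2). Then f is positive, continuous, and decreasing on [2, infinity), so the integral test applies.
Compute the improper integral int_{2}^infinity f(x) dx:
  antiderivative F(x) = -1/log(x).
  F(x) -> 0 as x -> infinity.  int = 0 - F(2) = 1/log(2) < infinity. By the integral test, the series converges.

converges


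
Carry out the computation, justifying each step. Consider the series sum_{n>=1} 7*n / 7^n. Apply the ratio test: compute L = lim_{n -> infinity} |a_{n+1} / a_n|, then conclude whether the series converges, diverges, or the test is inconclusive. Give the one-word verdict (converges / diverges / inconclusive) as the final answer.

Let a_n denote the general term. Form the ratio a_{n+1}/a_n and simplify:
a_{n+1}/a_n = (n + 1)/(7*n)
Take the limit as n -> infinity: L = 1/7.
Since L = 1/7 < 1, the ratio test implies the series converges.

converges


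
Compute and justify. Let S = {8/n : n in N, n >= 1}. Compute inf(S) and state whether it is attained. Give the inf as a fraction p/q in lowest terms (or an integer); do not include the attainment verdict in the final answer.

Analysis:
- Values: 8, 4, 8/3, 2, ... strictly decreasing.
- The maximum is 8 (n=1); sup = 8 (attained).
- The set is bounded below by 0; 8/n -> 0 so 0 is the greatest lower bound.
- 0 is not in the set, so inf = 0 is not attained.
Conclusion: inf(S) = 0, not attained in S.

0


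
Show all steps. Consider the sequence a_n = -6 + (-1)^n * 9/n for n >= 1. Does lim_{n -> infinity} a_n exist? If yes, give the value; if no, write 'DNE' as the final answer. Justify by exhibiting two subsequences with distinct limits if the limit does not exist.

Examine the behaviour of a_n along subsequences.
Even-n subsequence a_{2k} = -6 + 9/(2k) -> -6. Odd-n subsequence a_{2k+1} = -6 - 9/(2k+1) -> -6. Both tend to -6, which suggests the limit is -6; verify directly.
|a_n - (-6)| = |(-1)^n * 9/n| = 9/n for every n >= 1.
Given epsilon > 0, choose a positive integer N > 9/epsilon. Then for all n >= N, |a_n - (-6)| = 9/n <= 9/N < epsilon.
So by the definition of the limit, lim a_n exists and equals -6.

-6


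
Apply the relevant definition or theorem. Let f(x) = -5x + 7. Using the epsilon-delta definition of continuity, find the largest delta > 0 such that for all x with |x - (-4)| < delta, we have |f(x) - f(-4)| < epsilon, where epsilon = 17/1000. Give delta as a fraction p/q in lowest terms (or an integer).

We compute f(-4) = -5*(-4) + 7 = 27.
|f(x) - f(-4)| = |-5x + 7 - (27)| = |-5(x - (-4))| = 5|x - (-4)|.
We need 5|x - (-4)| < 17/1000, i.e. |x - (-4)| < 17/1000 / 5 = 17/5000.
So any delta <= 17/5000 works. Conversely, if delta > 17/5000, then x = -4 + 17/5000 satisfies |x - (-4)| = 17/5000 < delta but |f(x) - f(-4)| = 5 * 17/5000 = 17/1000, which is not < 17/1000; so no larger delta works.
Hence the largest such delta is 17/5000.

17/5000


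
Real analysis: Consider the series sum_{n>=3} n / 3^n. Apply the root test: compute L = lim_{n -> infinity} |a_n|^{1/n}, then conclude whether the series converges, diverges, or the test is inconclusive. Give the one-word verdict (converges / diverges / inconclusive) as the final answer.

Let a_n denote the general term. Form |a_n|^(1/n) and simplify:
|a_n|^(1/n) = n^(1/n)/3
Take the limit as n -> infinity: L = 1/3.
Since L = 1/3 < 1, the root test implies convergence.

converges


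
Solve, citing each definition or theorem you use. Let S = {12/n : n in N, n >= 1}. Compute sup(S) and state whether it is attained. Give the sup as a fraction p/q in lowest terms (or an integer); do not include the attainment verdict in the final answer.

Analysis:
- Values: 12, 6, 4, 3, ... strictly decreasing.
- The maximum is 12 (n=1); sup = 12 (attained).
- The set is bounded below by 0; 12/n -> 0 so 0 is the greatest lower bound.
- 0 is not in the set, so inf = 0 is not attained.
Conclusion: sup(S) = 12, attained in S.

12


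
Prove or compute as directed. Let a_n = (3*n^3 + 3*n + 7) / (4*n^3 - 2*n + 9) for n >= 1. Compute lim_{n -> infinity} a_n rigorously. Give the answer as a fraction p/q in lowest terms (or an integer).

Divide numerator and denominator by n^3, the highest power:
numerator / n^3 = 3 + 3/n^2 + 7/n^3
denominator / n^3 = 4 - 2/n^2 + 9/n^3
As n -> infinity, all terms of the form c/n^k (k >= 1) tend to 0.
So numerator / n^3 -> 3 and denominator / n^3 -> 4.
Therefore lim a_n = 3/4.

3/4


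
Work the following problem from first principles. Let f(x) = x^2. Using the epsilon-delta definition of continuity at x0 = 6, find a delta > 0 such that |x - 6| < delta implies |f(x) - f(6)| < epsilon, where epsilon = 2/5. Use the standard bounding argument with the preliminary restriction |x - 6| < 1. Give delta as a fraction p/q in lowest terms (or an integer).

Factor: |x^2 - (6)^2| = |x - 6| * |x + 6|.
Impose |x - 6| < 1 first. Then |x + 6| = |(x - 6) + 2*(6)| <= |x - 6| + 2*|6| < 1 + 12 = 13.
So |x^2 - (6)^2| < delta * 13.
We need delta * 13 <= 2/5, i.e. delta <= 2/5/13 = 2/65.
Since 2/65 < 1, this is tighter than 1; take delta = 2/65.
So delta = 2/65 works.

2/65


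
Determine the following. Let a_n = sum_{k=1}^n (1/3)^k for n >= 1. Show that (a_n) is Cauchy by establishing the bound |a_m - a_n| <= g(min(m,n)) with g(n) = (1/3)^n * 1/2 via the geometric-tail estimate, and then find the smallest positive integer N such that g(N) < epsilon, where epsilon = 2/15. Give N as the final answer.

For m > n >= 1: |a_m - a_n| = sum_{k=n+1}^m (1/3)^k < sum_{k=n+1}^infinity (1/3)^k = (1/3)^(n+1) / (1 - 1/3) = (1/3)^n * (1/3) * (3/2) = (1/3)^n * 1/2.
So g(n) = (1/3)^n / 2. Since g(n) -> 0, (a_n) is Cauchy.
Now solve g(N) < 2/15: (1/3)^N / 2 < 2/15 <=> 3^N > 1 / (2 * 2/15) = 15/4.
Check powers of 3: 3^1 = 3 <= 15/4, 3^2 = 9 > 15/4.
So the smallest such N is 2. Check: g(2) = 1/(2 * 9) = 1/18 < 2/15.

2


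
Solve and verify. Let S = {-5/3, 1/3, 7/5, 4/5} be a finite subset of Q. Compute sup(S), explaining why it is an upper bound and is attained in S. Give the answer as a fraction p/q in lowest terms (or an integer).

S is finite, so sup(S) = max(S).
Sorted decreasing:
7/5, 4/5, 1/3, -5/3
The extremum is 7/5.
For every x in S, x <= 7/5. And 7/5 is in S, so it is attained.
Therefore sup(S) = 7/5.

7/5


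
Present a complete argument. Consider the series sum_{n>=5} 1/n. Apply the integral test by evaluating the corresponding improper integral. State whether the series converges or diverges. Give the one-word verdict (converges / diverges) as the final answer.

Let f(x) = 1/x. Then f is positive, continuous, and decreasing on [5, infinity), so the integral test applies.
Compute the improper integral int_{5}^infinity f(x) dx:
  antiderivative F(x) = log(x).
  As x -> infinity, log(x) -> infinity.
  So int = infinity - log(5) = infinity. By the integral test, the series diverges.

diverges


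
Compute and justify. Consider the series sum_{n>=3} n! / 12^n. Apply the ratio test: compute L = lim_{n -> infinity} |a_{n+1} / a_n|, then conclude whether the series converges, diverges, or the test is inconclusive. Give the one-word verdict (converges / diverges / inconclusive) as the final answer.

Let a_n denote the general term. Form the ratio a_{n+1}/a_n and simplify:
a_{n+1}/a_n = n/12 + 1/12
Take the limit as n -> infinity: L = infinity.
Since L = infinity > 1 (or L = infinity), the ratio test implies the series diverges.

diverges


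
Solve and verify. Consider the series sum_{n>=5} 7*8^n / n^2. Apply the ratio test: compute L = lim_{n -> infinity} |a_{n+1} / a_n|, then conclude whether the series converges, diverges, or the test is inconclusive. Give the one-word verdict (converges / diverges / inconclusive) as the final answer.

Let a_n denote the general term. Form the ratio a_{n+1}/a_n and simplify:
a_{n+1}/a_n = 8*n^2/(n + 1)^2
Take the limit as n -> infinity: L = 8.
Since L = 8 > 1 (or L = infinity), the ratio test implies the series diverges.

diverges


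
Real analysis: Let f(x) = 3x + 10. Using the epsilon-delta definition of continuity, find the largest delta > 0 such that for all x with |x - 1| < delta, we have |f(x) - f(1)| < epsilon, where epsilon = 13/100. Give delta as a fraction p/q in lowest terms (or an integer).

We compute f(1) = 3*(1) + 10 = 13.
|f(x) - f(1)| = |3x + 10 - (13)| = |3(x - 1)| = 3|x - 1|.
We need 3|x - 1| < 13/100, i.e. |x - 1| < 13/100 / 3 = 13/300.
So any delta <= 13/300 works. Conversely, if delta > 13/300, then x = 1 + 13/300 satisfies |x - 1| = 13/300 < delta but |f(x) - f(1)| = 3 * 13/300 = 13/100, which is not < 13/100; so no larger delta works.
Hence the largest such delta is 13/300.

13/300


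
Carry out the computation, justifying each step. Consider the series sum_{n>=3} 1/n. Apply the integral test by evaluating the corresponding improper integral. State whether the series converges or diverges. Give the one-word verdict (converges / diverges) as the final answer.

Let f(x) = 1/x. Then f is positive, continuous, and decreasing on [3, infinity), so the integral test applies.
Compute the improper integral int_{3}^infinity f(x) dx:
  antiderivative F(x) = log(x).
  As x -> infinity, log(x) -> infinity.
  So int = infinity - log(3) = infinity. By the integral test, the series diverges.

diverges


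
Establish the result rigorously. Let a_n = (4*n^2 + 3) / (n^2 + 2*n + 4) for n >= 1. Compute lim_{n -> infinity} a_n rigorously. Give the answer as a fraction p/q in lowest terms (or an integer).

Divide numerator and denominator by n^2, the highest power:
numerator / n^2 = 4 + 3/n^2
denominator / n^2 = 1 + 2/n + 4/n^2
As n -> infinity, all terms of the form c/n^k (k >= 1) tend to 0.
So numerator / n^2 -> 4 and denominator / n^2 -> 1.
Therefore lim a_n = 4.

4


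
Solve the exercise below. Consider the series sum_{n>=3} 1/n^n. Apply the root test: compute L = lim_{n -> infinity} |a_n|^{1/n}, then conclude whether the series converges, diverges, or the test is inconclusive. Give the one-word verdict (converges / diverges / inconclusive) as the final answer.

Let a_n denote the general term. Form |a_n|^(1/n) and simplify:
|a_n|^(1/n) = 1/n
Take the limit as n -> infinity: L = 0.
Since L = 0 < 1, the root test implies convergence.

converges


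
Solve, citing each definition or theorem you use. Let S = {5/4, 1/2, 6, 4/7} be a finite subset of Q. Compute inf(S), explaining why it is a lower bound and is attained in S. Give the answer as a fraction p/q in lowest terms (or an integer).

S is finite, so inf(S) = min(S).
Sorted increasing:
1/2, 4/7, 5/4, 6
The extremum is 1/2.
For every x in S, x >= 1/2. And 1/2 is in S, so it is attained.
Therefore inf(S) = 1/2.

1/2


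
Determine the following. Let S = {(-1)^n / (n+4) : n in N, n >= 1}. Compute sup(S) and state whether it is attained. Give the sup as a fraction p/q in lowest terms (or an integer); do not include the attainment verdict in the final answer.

Analysis:
- Values: -1/5, 1/6, -1/7, 1/8, -1/9, ...
- Positive terms (even n): 1/(2+4), 1/(4+4), ... decreasing -> max = 1/6 (n=2).
- Negative terms (odd n): -1/(1+4), -1/(3+4), ... increasing -> min = -1/5 (n=1).
- So sup = 1/6 (attained at n=2); inf = -1/5 (attained at n=1).
Conclusion: sup(S) = 1/6, attained in S.

1/6


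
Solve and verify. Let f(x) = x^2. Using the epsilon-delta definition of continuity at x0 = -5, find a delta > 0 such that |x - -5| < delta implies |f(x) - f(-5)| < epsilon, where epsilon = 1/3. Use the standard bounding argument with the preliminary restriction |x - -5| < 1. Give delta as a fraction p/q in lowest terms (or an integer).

Factor: |x^2 - (-5)^2| = |x - -5| * |x + -5|.
Impose |x - -5| < 1 first. Then |x + -5| = |(x - -5) + 2*(-5)| <= |x - -5| + 2*|-5| < 1 + 10 = 11.
So |x^2 - (-5)^2| < delta * 11.
We need delta * 11 <= 1/3, i.e. delta <= 1/3/11 = 1/33.
Since 1/33 < 1, this is tighter than 1; take delta = 1/33.
So delta = 1/33 works.

1/33


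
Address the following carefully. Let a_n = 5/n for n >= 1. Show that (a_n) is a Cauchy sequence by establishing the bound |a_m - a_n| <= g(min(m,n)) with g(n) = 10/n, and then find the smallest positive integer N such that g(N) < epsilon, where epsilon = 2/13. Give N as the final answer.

For any m, n >= 1, by the triangle inequality:
|a_m - a_n| = |5/m - 5/n| <= 5*1/m + 5*1/n <= 10/min(m,n).
So g(n) = 10/n bounds the Cauchy difference. Since g(n) -> 0, (a_n) is Cauchy.
Now solve g(N) < 2/13: 10/N < 2/13 <=> N > 10 / (2/13) = 65.
The smallest integer strictly greater than 65 is N = 66.
Check: g(66) = 10/66 = 5/33 < 2/13; g(65) = 2/13 >= 2/13. So N = 66.

66


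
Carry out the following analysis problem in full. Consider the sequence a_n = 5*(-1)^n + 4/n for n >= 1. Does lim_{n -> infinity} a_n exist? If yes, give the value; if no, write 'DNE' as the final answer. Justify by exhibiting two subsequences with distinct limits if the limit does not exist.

Examine the behaviour of a_n along subsequences.
a_{2k} = 5 + 4/(2k) -> 5. a_{2k+1} = -5 + 4/(2k+1) -> -5.
Since these two subsequential limits are 5 and -5, distinct, the full sequence cannot converge (a convergent sequence has all subsequences tending to the same limit). So lim a_n does not exist.

DNE


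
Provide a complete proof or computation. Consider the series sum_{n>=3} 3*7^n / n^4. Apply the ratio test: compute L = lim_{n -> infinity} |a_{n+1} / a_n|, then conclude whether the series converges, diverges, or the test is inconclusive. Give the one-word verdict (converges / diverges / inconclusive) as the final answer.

Let a_n denote the general term. Form the ratio a_{n+1}/a_n and simplify:
a_{n+1}/a_n = 7*n^4/(n + 1)^4
Take the limit as n -> infinity: L = 7.
Since L = 7 > 1 (or L = infinity), the ratio test implies the series diverges.

diverges


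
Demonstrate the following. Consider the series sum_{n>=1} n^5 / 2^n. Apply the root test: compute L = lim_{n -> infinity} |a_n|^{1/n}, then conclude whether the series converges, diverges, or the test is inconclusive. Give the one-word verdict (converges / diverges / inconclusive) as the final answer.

Let a_n denote the general term. Form |a_n|^(1/n) and simplify:
|a_n|^(1/n) = n^(5/n)/2
Take the limit as n -> infinity: L = 1/2.
Since L = 1/2 < 1, the root test implies convergence.

converges


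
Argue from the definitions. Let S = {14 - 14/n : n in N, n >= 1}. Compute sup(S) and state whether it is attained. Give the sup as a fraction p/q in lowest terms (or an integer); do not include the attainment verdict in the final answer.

Analysis:
- Values: 0, 7, 28/3, 21/2, ... strictly increasing.
- Minimum is 0 (n=1); inf = 0 (attained).
- 14 - 14/n -> 14 from below; sup = 14, not attained.
Conclusion: sup(S) = 14, not attained in S.

14


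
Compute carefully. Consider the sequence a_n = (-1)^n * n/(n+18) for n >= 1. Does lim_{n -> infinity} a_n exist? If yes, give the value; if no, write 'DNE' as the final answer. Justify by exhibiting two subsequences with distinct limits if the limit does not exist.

Examine the behaviour of a_n along subsequences.
a_{2k} = 2k/(2k+18) -> 1. a_{2k+1} = -(2k+1)/(2k+19) -> -1.
Since these two subsequential limits are 1 and -1, distinct, the full sequence cannot converge (a convergent sequence has all subsequences tending to the same limit). So lim a_n does not exist.

DNE


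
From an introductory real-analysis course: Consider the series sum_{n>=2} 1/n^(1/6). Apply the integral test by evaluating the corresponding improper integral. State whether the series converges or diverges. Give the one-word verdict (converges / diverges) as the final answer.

Let f(x) = x^(-1/6). Then f is positive, continuous, and decreasing on [2, infinity), so the integral test applies.
Compute the improper integral int_{2}^infinity f(x) dx:
  antiderivative F(x) = 6*x^(5/6)/5.
  As x -> infinity, F(x) -> infinity (since p = 1/6 < 1).
  So the integral diverges. By the integral test, the series diverges.

diverges


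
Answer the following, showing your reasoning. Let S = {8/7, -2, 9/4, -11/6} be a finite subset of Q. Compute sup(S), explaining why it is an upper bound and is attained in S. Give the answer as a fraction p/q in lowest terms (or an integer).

S is finite, so sup(S) = max(S).
Sorted decreasing:
9/4, 8/7, -11/6, -2
The extremum is 9/4.
For every x in S, x <= 9/4. And 9/4 is in S, so it is attained.
Therefore sup(S) = 9/4.

9/4


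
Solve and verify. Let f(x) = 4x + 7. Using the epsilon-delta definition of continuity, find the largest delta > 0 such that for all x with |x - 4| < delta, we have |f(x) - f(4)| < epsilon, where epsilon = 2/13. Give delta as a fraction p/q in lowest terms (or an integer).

We compute f(4) = 4*(4) + 7 = 23.
|f(x) - f(4)| = |4x + 7 - (23)| = |4(x - 4)| = 4|x - 4|.
We need 4|x - 4| < 2/13, i.e. |x - 4| < 2/13 / 4 = 1/26.
So any delta <= 1/26 works. Conversely, if delta > 1/26, then x = 4 + 1/26 satisfies |x - 4| = 1/26 < delta but |f(x) - f(4)| = 4 * 1/26 = 2/13, which is not < 2/13; so no larger delta works.
Hence the largest such delta is 1/26.

1/26


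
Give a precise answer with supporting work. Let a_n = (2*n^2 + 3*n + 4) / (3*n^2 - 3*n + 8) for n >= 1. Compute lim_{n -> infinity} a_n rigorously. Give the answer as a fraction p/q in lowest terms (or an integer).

Divide numerator and denominator by n^2, the highest power:
numerator / n^2 = 2 + 3/n + 4/n^2
denominator / n^2 = 3 - 3/n + 8/n^2
As n -> infinity, all terms of the form c/n^k (k >= 1) tend to 0.
So numerator / n^2 -> 2 and denominator / n^2 -> 3.
Therefore lim a_n = 2/3.

2/3


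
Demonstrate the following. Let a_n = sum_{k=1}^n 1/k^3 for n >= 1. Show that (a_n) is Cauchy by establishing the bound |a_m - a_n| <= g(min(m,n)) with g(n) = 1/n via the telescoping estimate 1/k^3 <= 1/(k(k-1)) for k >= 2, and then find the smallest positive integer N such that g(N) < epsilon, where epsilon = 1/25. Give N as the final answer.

For m > n >= 1: |a_m - a_n| = sum_{k=n+1}^m 1/k^3.
Use 1/k^3 <= 1/(k(k-1)) = 1/(k-1) - 1/k for k >= 2 (which holds since k^3 >= k^2 >= k(k-1) for k >= 2):
sum_{k=n+1}^m 1/k^3 <= sum_{k=n+1}^m (1/(k-1) - 1/k) = 1/n - 1/m <= 1/n.
By symmetry the same bound holds with n,m swapped, so |a_m - a_n| <= 1/min(m,n) = g(min(m,n)). Since g(n) -> 0, (a_n) is Cauchy.
Now solve g(N) < 1/25: 1/N < 1/25 <=> N > 1/(1/25) = 25.
The smallest integer strictly greater than 25 is N = 26.
Check: g(26) = 1/26 < 1/25; g(25) = 1/25 >= 1/25. So N = 26.

26


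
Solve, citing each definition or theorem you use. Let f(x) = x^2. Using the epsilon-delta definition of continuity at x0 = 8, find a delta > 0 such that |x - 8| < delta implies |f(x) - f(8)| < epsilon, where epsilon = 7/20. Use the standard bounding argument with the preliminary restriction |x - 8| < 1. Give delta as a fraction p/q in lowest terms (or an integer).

Factor: |x^2 - (8)^2| = |x - 8| * |x + 8|.
Impose |x - 8| < 1 first. Then |x + 8| = |(x - 8) + 2*(8)| <= |x - 8| + 2*|8| < 1 + 16 = 17.
So |x^2 - (8)^2| < delta * 17.
We need delta * 17 <= 7/20, i.e. delta <= 7/20/17 = 7/340.
Since 7/340 < 1, this is tighter than 1; take delta = 7/340.
So delta = 7/340 works.

7/340
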